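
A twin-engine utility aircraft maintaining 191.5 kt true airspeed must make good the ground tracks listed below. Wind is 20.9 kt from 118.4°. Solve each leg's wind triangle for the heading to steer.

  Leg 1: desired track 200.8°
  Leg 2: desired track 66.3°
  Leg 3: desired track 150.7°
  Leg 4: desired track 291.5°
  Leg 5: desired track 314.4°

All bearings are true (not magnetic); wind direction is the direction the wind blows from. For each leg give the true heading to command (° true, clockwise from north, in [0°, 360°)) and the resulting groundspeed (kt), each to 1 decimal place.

Leg 1: heading=194.6°, groundspeed=187.6 kt
Leg 2: heading=71.2°, groundspeed=177.9 kt
Leg 3: heading=147.4°, groundspeed=173.5 kt
Leg 4: heading=290.7°, groundspeed=212.2 kt
Leg 5: heading=316.1°, groundspeed=211.5 kt

Leg 1: desired track 200.8°; wind correction -6.2° → command heading 194.6°, groundspeed 187.6 kt
Leg 2: desired track 66.3°; wind correction +4.9° → command heading 71.2°, groundspeed 177.9 kt
Leg 3: desired track 150.7°; wind correction -3.3° → command heading 147.4°, groundspeed 173.5 kt
Leg 4: desired track 291.5°; wind correction -0.8° → command heading 290.7°, groundspeed 212.2 kt
Leg 5: desired track 314.4°; wind correction +1.7° → command heading 316.1°, groundspeed 211.5 kt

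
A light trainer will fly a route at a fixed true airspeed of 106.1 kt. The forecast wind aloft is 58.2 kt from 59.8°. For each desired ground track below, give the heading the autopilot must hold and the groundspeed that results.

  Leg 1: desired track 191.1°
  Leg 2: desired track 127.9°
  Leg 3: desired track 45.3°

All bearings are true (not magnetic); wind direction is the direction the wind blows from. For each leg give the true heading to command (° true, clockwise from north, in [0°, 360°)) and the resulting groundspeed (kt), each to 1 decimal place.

Leg 1: heading=166.8°, groundspeed=135.1 kt
Leg 2: heading=97.3°, groundspeed=69.6 kt
Leg 3: heading=53.2°, groundspeed=48.7 kt

Leg 1: desired track 191.1°; wind correction -24.3° → command heading 166.8°, groundspeed 135.1 kt
Leg 2: desired track 127.9°; wind correction -30.6° → command heading 97.3°, groundspeed 69.6 kt
Leg 3: desired track 45.3°; wind correction +7.9° → command heading 53.2°, groundspeed 48.7 kt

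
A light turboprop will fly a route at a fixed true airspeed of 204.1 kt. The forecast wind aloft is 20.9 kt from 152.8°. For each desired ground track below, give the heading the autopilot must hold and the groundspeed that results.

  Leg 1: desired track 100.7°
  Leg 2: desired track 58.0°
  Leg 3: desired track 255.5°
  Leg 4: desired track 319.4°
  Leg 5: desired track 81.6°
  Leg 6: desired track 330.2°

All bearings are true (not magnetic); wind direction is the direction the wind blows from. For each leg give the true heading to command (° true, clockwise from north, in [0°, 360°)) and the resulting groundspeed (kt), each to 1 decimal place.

Leg 1: desired track 100.7°; wind correction +4.6° → command heading 105.3°, groundspeed 190.6 kt
Leg 2: desired track 58.0°; wind correction +5.9° → command heading 63.9°, groundspeed 204.8 kt
Leg 3: desired track 255.5°; wind correction -5.7° → command heading 249.8°, groundspeed 207.7 kt
Leg 4: desired track 319.4°; wind correction -1.4° → command heading 318.0°, groundspeed 224.4 kt
Leg 5: desired track 81.6°; wind correction +5.6° → command heading 87.2°, groundspeed 196.4 kt
Leg 6: desired track 330.2°; wind correction -0.3° → command heading 329.9°, groundspeed 225.0 kt

Leg 1: heading=105.3°, groundspeed=190.6 kt
Leg 2: heading=63.9°, groundspeed=204.8 kt
Leg 3: heading=249.8°, groundspeed=207.7 kt
Leg 4: heading=318.0°, groundspeed=224.4 kt
Leg 5: heading=87.2°, groundspeed=196.4 kt
Leg 6: heading=329.9°, groundspeed=225.0 kt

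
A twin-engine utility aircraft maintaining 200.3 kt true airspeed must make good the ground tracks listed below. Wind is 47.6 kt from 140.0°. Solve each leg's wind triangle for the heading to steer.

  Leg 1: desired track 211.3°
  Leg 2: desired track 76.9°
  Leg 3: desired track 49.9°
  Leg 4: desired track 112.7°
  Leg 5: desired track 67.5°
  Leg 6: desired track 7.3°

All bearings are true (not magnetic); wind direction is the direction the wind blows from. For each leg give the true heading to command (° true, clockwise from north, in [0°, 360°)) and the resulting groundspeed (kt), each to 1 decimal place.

Leg 1: heading=198.3°, groundspeed=179.9 kt
Leg 2: heading=89.1°, groundspeed=174.2 kt
Leg 3: heading=63.6°, groundspeed=194.6 kt
Leg 4: heading=119.0°, groundspeed=156.8 kt
Leg 5: heading=80.6°, groundspeed=180.8 kt
Leg 6: heading=17.4°, groundspeed=229.5 kt

Leg 1: desired track 211.3°; wind correction -13.0° → command heading 198.3°, groundspeed 179.9 kt
Leg 2: desired track 76.9°; wind correction +12.2° → command heading 89.1°, groundspeed 174.2 kt
Leg 3: desired track 49.9°; wind correction +13.7° → command heading 63.6°, groundspeed 194.6 kt
Leg 4: desired track 112.7°; wind correction +6.3° → command heading 119.0°, groundspeed 156.8 kt
Leg 5: desired track 67.5°; wind correction +13.1° → command heading 80.6°, groundspeed 180.8 kt
Leg 6: desired track 7.3°; wind correction +10.1° → command heading 17.4°, groundspeed 229.5 kt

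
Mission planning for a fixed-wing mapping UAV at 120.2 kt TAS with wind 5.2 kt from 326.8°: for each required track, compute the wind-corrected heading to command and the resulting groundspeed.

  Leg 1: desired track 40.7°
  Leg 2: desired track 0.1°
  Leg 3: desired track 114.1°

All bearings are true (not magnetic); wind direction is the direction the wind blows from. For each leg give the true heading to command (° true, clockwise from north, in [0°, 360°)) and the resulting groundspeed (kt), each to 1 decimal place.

Leg 1: heading=38.3°, groundspeed=118.7 kt
Leg 2: heading=358.7°, groundspeed=115.8 kt
Leg 3: heading=112.8°, groundspeed=124.5 kt

Leg 1: desired track 40.7°; wind correction -2.4° → command heading 38.3°, groundspeed 118.7 kt
Leg 2: desired track 0.1°; wind correction -1.4° → command heading 358.7°, groundspeed 115.8 kt
Leg 3: desired track 114.1°; wind correction -1.3° → command heading 112.8°, groundspeed 124.5 kt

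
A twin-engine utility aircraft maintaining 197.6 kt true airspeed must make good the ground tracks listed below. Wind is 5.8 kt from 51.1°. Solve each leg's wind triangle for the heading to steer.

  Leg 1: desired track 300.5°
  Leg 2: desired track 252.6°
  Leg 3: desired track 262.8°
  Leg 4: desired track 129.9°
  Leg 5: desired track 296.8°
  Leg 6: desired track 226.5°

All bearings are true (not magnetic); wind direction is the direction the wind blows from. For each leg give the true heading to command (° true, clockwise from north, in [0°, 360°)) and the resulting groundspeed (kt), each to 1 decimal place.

Leg 1: heading=302.1°, groundspeed=199.6 kt
Leg 2: heading=253.2°, groundspeed=203.0 kt
Leg 3: heading=263.7°, groundspeed=202.5 kt
Leg 4: heading=128.3°, groundspeed=196.4 kt
Leg 5: heading=298.3°, groundspeed=199.9 kt
Leg 6: heading=226.4°, groundspeed=203.4 kt

Leg 1: desired track 300.5°; wind correction +1.6° → command heading 302.1°, groundspeed 199.6 kt
Leg 2: desired track 252.6°; wind correction +0.6° → command heading 253.2°, groundspeed 203.0 kt
Leg 3: desired track 262.8°; wind correction +0.9° → command heading 263.7°, groundspeed 202.5 kt
Leg 4: desired track 129.9°; wind correction -1.6° → command heading 128.3°, groundspeed 196.4 kt
Leg 5: desired track 296.8°; wind correction +1.5° → command heading 298.3°, groundspeed 199.9 kt
Leg 6: desired track 226.5°; wind correction -0.1° → command heading 226.4°, groundspeed 203.4 kt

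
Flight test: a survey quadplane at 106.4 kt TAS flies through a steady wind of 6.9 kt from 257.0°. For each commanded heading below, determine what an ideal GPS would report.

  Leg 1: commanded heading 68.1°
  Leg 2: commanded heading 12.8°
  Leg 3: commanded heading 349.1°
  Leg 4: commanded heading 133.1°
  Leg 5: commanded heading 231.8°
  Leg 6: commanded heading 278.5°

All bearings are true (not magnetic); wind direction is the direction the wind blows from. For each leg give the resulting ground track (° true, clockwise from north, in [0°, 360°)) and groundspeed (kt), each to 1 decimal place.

Leg 1: track=68.6°, groundspeed=113.2 kt
Leg 2: track=16.0°, groundspeed=109.6 kt
Leg 3: track=352.8°, groundspeed=106.9 kt
Leg 4: track=130.1°, groundspeed=110.4 kt
Leg 5: track=230.1°, groundspeed=100.2 kt
Leg 6: track=279.9°, groundspeed=100.0 kt

Leg 1: heading 68.1°; drift +0.5° → track 68.6°, groundspeed 113.2 kt
Leg 2: heading 12.8°; drift +3.2° → track 16.0°, groundspeed 109.6 kt
Leg 3: heading 349.1°; drift +3.7° → track 352.8°, groundspeed 106.9 kt
Leg 4: heading 133.1°; drift -3.0° → track 130.1°, groundspeed 110.4 kt
Leg 5: heading 231.8°; drift -1.7° → track 230.1°, groundspeed 100.2 kt
Leg 6: heading 278.5°; drift +1.4° → track 279.9°, groundspeed 100.0 kt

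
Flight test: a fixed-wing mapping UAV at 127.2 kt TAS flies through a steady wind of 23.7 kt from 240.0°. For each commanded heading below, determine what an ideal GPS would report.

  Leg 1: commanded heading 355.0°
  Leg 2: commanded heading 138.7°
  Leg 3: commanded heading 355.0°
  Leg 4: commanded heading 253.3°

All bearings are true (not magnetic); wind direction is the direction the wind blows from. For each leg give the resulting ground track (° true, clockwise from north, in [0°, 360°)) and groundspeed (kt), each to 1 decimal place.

Leg 1: track=3.9°, groundspeed=138.9 kt
Leg 2: track=128.7°, groundspeed=133.9 kt
Leg 3: track=3.9°, groundspeed=138.9 kt
Leg 4: track=256.3°, groundspeed=104.3 kt

Leg 1: heading 355.0°; drift +8.9° → track 3.9°, groundspeed 138.9 kt
Leg 2: heading 138.7°; drift -10.0° → track 128.7°, groundspeed 133.9 kt
Leg 3: heading 355.0°; drift +8.9° → track 3.9°, groundspeed 138.9 kt
Leg 4: heading 253.3°; drift +3.0° → track 256.3°, groundspeed 104.3 kt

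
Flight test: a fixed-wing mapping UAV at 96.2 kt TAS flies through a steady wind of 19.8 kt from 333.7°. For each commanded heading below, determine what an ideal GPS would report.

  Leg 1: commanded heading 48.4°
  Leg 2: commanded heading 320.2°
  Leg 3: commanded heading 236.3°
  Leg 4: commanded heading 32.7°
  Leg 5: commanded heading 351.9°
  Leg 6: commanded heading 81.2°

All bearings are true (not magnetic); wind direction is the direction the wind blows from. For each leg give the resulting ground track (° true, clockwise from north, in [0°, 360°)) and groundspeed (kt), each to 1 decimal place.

Leg 1: heading 48.4°; drift +11.9° → track 60.3°, groundspeed 93.0 kt
Leg 2: heading 320.2°; drift -3.4° → track 316.8°, groundspeed 77.1 kt
Leg 3: heading 236.3°; drift -11.2° → track 225.1°, groundspeed 100.7 kt
Leg 4: heading 32.7°; drift +11.2° → track 43.9°, groundspeed 87.7 kt
Leg 5: heading 351.9°; drift +4.6° → track 356.5°, groundspeed 77.6 kt
Leg 6: heading 81.2°; drift +10.5° → track 91.7°, groundspeed 103.9 kt

Leg 1: track=60.3°, groundspeed=93.0 kt
Leg 2: track=316.8°, groundspeed=77.1 kt
Leg 3: track=225.1°, groundspeed=100.7 kt
Leg 4: track=43.9°, groundspeed=87.7 kt
Leg 5: track=356.5°, groundspeed=77.6 kt
Leg 6: track=91.7°, groundspeed=103.9 kt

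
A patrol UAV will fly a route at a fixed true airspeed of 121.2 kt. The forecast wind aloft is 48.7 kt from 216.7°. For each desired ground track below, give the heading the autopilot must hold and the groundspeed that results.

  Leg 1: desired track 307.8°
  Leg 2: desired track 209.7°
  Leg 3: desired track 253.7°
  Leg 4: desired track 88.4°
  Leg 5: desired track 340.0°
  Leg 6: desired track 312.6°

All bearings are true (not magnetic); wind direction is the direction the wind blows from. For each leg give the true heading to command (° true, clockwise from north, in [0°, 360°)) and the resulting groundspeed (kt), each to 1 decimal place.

Leg 1: desired track 307.8°; wind correction -23.7° → command heading 284.1°, groundspeed 111.9 kt
Leg 2: desired track 209.7°; wind correction +2.8° → command heading 212.5°, groundspeed 72.7 kt
Leg 3: desired track 253.7°; wind correction -14.0° → command heading 239.7°, groundspeed 78.7 kt
Leg 4: desired track 88.4°; wind correction +18.4° → command heading 106.8°, groundspeed 145.2 kt
Leg 5: desired track 340.0°; wind correction -19.6° → command heading 320.4°, groundspeed 140.9 kt
Leg 6: desired track 312.6°; wind correction -23.6° → command heading 289.0°, groundspeed 116.1 kt

Leg 1: heading=284.1°, groundspeed=111.9 kt
Leg 2: heading=212.5°, groundspeed=72.7 kt
Leg 3: heading=239.7°, groundspeed=78.7 kt
Leg 4: heading=106.8°, groundspeed=145.2 kt
Leg 5: heading=320.4°, groundspeed=140.9 kt
Leg 6: heading=289.0°, groundspeed=116.1 kt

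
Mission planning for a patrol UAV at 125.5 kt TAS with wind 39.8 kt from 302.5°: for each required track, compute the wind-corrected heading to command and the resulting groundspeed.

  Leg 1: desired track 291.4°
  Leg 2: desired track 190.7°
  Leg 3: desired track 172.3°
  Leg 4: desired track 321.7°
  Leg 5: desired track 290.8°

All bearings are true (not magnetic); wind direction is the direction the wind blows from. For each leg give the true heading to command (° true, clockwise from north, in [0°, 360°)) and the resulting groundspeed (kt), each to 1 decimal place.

Leg 1: heading=294.9°, groundspeed=86.2 kt
Leg 2: heading=207.8°, groundspeed=134.7 kt
Leg 3: heading=186.3°, groundspeed=147.5 kt
Leg 4: heading=315.7°, groundspeed=87.2 kt
Leg 5: heading=294.5°, groundspeed=86.3 kt

Leg 1: desired track 291.4°; wind correction +3.5° → command heading 294.9°, groundspeed 86.2 kt
Leg 2: desired track 190.7°; wind correction +17.1° → command heading 207.8°, groundspeed 134.7 kt
Leg 3: desired track 172.3°; wind correction +14.0° → command heading 186.3°, groundspeed 147.5 kt
Leg 4: desired track 321.7°; wind correction -6.0° → command heading 315.7°, groundspeed 87.2 kt
Leg 5: desired track 290.8°; wind correction +3.7° → command heading 294.5°, groundspeed 86.3 kt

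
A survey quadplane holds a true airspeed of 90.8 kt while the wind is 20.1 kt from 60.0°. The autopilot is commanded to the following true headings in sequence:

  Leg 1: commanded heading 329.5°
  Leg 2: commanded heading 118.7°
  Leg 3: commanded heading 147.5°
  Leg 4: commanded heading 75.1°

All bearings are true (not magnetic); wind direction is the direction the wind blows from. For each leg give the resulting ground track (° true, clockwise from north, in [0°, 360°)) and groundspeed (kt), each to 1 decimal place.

Leg 1: track=317.0°, groundspeed=93.2 kt
Leg 2: track=130.8°, groundspeed=82.2 kt
Leg 3: track=160.1°, groundspeed=92.1 kt
Leg 4: track=79.3°, groundspeed=71.6 kt

Leg 1: heading 329.5°; drift -12.5° → track 317.0°, groundspeed 93.2 kt
Leg 2: heading 118.7°; drift +12.1° → track 130.8°, groundspeed 82.2 kt
Leg 3: heading 147.5°; drift +12.6° → track 160.1°, groundspeed 92.1 kt
Leg 4: heading 75.1°; drift +4.2° → track 79.3°, groundspeed 71.6 kt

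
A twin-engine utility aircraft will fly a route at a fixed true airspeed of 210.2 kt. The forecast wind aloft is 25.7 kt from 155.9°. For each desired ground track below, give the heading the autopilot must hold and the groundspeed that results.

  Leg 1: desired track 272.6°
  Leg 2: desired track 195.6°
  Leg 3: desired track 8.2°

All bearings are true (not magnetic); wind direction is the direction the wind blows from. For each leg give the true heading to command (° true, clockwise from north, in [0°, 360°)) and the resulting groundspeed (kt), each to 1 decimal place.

Leg 1: heading=266.3°, groundspeed=220.5 kt
Leg 2: heading=191.1°, groundspeed=189.8 kt
Leg 3: heading=11.9°, groundspeed=231.5 kt

Leg 1: desired track 272.6°; wind correction -6.3° → command heading 266.3°, groundspeed 220.5 kt
Leg 2: desired track 195.6°; wind correction -4.5° → command heading 191.1°, groundspeed 189.8 kt
Leg 3: desired track 8.2°; wind correction +3.7° → command heading 11.9°, groundspeed 231.5 kt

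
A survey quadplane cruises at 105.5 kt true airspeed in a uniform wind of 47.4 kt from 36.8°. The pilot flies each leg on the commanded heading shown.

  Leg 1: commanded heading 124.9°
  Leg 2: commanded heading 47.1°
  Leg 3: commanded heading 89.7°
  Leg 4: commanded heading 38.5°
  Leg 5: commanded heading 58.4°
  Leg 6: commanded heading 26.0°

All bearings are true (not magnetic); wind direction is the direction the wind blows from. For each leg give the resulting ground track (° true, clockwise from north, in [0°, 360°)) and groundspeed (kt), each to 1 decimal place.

Leg 1: heading 124.9°; drift +24.5° → track 149.4°, groundspeed 114.2 kt
Leg 2: heading 47.1°; drift +8.2° → track 55.3°, groundspeed 59.5 kt
Leg 3: heading 89.7°; drift +26.2° → track 115.9°, groundspeed 85.7 kt
Leg 4: heading 38.5°; drift +1.4° → track 39.9°, groundspeed 58.1 kt
Leg 5: heading 58.4°; drift +15.9° → track 74.3°, groundspeed 63.9 kt
Leg 6: heading 26.0°; drift -8.6° → track 17.4°, groundspeed 59.6 kt

Leg 1: track=149.4°, groundspeed=114.2 kt
Leg 2: track=55.3°, groundspeed=59.5 kt
Leg 3: track=115.9°, groundspeed=85.7 kt
Leg 4: track=39.9°, groundspeed=58.1 kt
Leg 5: track=74.3°, groundspeed=63.9 kt
Leg 6: track=17.4°, groundspeed=59.6 kt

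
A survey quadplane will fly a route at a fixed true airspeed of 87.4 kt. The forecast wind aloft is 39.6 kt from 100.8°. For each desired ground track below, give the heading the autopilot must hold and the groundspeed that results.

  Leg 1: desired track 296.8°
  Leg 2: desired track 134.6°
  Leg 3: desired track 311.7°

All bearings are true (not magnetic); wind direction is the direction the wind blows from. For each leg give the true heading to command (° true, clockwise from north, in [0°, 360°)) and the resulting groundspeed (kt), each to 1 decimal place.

Leg 1: heading=304.0°, groundspeed=124.8 kt
Leg 2: heading=120.0°, groundspeed=51.7 kt
Leg 3: heading=325.2°, groundspeed=119.0 kt

Leg 1: desired track 296.8°; wind correction +7.2° → command heading 304.0°, groundspeed 124.8 kt
Leg 2: desired track 134.6°; wind correction -14.6° → command heading 120.0°, groundspeed 51.7 kt
Leg 3: desired track 311.7°; wind correction +13.5° → command heading 325.2°, groundspeed 119.0 kt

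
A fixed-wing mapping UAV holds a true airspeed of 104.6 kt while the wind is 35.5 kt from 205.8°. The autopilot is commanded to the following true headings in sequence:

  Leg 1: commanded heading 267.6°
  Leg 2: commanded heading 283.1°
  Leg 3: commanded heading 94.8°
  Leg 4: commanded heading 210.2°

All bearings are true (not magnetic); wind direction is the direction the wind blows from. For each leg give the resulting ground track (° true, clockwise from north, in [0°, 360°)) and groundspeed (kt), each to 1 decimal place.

Leg 1: track=287.2°, groundspeed=93.2 kt
Leg 2: track=302.8°, groundspeed=102.8 kt
Leg 3: track=79.0°, groundspeed=121.9 kt
Leg 4: track=212.5°, groundspeed=69.3 kt

Leg 1: heading 267.6°; drift +19.6° → track 287.2°, groundspeed 93.2 kt
Leg 2: heading 283.1°; drift +19.7° → track 302.8°, groundspeed 102.8 kt
Leg 3: heading 94.8°; drift -15.8° → track 79.0°, groundspeed 121.9 kt
Leg 4: heading 210.2°; drift +2.3° → track 212.5°, groundspeed 69.3 kt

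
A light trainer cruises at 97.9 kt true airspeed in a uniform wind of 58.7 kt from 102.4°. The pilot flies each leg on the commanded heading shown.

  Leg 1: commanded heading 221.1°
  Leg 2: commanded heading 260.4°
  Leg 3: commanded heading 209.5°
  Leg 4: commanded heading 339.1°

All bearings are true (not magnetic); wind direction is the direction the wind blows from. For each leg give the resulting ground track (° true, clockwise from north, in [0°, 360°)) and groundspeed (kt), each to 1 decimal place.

Leg 1: heading 221.1°; drift +22.2° → track 243.3°, groundspeed 136.2 kt
Leg 2: heading 260.4°; drift +8.2° → track 268.6°, groundspeed 153.9 kt
Leg 3: heading 209.5°; drift +26.0° → track 235.5°, groundspeed 128.1 kt
Leg 4: heading 339.1°; drift -20.7° → track 318.4°, groundspeed 139.1 kt

Leg 1: track=243.3°, groundspeed=136.2 kt
Leg 2: track=268.6°, groundspeed=153.9 kt
Leg 3: track=235.5°, groundspeed=128.1 kt
Leg 4: track=318.4°, groundspeed=139.1 kt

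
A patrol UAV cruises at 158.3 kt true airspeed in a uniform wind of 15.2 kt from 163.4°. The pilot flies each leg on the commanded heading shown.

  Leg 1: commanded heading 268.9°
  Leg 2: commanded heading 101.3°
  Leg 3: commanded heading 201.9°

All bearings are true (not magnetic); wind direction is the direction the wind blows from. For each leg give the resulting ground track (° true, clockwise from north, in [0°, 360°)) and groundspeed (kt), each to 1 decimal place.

Leg 1: track=274.1°, groundspeed=163.0 kt
Leg 2: track=96.2°, groundspeed=151.8 kt
Leg 3: track=205.6°, groundspeed=146.7 kt

Leg 1: heading 268.9°; drift +5.2° → track 274.1°, groundspeed 163.0 kt
Leg 2: heading 101.3°; drift -5.1° → track 96.2°, groundspeed 151.8 kt
Leg 3: heading 201.9°; drift +3.7° → track 205.6°, groundspeed 146.7 kt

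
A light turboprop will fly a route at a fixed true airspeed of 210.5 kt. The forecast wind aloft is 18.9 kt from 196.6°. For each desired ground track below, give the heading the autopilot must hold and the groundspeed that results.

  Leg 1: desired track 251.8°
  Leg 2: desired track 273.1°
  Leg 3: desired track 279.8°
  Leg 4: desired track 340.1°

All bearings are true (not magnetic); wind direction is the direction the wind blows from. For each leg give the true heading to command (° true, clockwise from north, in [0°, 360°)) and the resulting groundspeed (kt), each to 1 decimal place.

Leg 1: heading=247.6°, groundspeed=199.1 kt
Leg 2: heading=268.1°, groundspeed=205.3 kt
Leg 3: heading=274.7°, groundspeed=207.4 kt
Leg 4: heading=337.0°, groundspeed=225.4 kt

Leg 1: desired track 251.8°; wind correction -4.2° → command heading 247.6°, groundspeed 199.1 kt
Leg 2: desired track 273.1°; wind correction -5.0° → command heading 268.1°, groundspeed 205.3 kt
Leg 3: desired track 279.8°; wind correction -5.1° → command heading 274.7°, groundspeed 207.4 kt
Leg 4: desired track 340.1°; wind correction -3.1° → command heading 337.0°, groundspeed 225.4 kt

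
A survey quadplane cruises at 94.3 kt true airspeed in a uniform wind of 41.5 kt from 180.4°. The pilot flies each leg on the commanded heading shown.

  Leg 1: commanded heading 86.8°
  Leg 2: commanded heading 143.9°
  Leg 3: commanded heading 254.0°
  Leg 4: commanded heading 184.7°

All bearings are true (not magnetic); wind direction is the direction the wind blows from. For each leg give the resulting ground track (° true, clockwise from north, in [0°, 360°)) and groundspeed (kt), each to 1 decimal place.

Leg 1: track=63.7°, groundspeed=105.4 kt
Leg 2: track=121.8°, groundspeed=65.7 kt
Leg 3: track=279.7°, groundspeed=91.7 kt
Leg 4: track=188.1°, groundspeed=53.0 kt

Leg 1: heading 86.8°; drift -23.1° → track 63.7°, groundspeed 105.4 kt
Leg 2: heading 143.9°; drift -22.1° → track 121.8°, groundspeed 65.7 kt
Leg 3: heading 254.0°; drift +25.7° → track 279.7°, groundspeed 91.7 kt
Leg 4: heading 184.7°; drift +3.4° → track 188.1°, groundspeed 53.0 kt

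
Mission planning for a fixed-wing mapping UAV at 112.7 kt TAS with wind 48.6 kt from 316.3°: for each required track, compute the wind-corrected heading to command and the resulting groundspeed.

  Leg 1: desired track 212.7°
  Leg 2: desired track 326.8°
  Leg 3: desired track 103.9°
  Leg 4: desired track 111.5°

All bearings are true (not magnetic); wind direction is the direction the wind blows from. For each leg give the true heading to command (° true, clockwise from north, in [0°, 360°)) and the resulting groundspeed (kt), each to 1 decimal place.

Leg 1: desired track 212.7°; wind correction +24.8° → command heading 237.5°, groundspeed 113.8 kt
Leg 2: desired track 326.8°; wind correction -4.5° → command heading 322.3°, groundspeed 64.6 kt
Leg 3: desired track 103.9°; wind correction -13.4° → command heading 90.5°, groundspeed 150.7 kt
Leg 4: desired track 111.5°; wind correction -10.4° → command heading 101.1°, groundspeed 155.0 kt

Leg 1: heading=237.5°, groundspeed=113.8 kt
Leg 2: heading=322.3°, groundspeed=64.6 kt
Leg 3: heading=90.5°, groundspeed=150.7 kt
Leg 4: heading=101.1°, groundspeed=155.0 kt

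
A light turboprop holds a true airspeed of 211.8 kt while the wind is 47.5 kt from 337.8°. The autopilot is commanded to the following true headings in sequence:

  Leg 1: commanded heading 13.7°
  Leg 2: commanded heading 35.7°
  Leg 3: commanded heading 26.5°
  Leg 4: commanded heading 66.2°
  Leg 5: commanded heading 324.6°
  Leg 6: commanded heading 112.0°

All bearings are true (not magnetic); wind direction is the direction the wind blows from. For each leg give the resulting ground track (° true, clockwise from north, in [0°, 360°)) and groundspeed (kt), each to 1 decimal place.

Leg 1: track=22.8°, groundspeed=175.5 kt
Leg 2: track=47.9°, groundspeed=190.8 kt
Leg 3: track=37.7°, groundspeed=183.9 kt
Leg 4: track=78.9°, groundspeed=215.8 kt
Leg 5: track=320.9°, groundspeed=165.9 kt
Leg 6: track=119.9°, groundspeed=247.3 kt

Leg 1: heading 13.7°; drift +9.1° → track 22.8°, groundspeed 175.5 kt
Leg 2: heading 35.7°; drift +12.2° → track 47.9°, groundspeed 190.8 kt
Leg 3: heading 26.5°; drift +11.2° → track 37.7°, groundspeed 183.9 kt
Leg 4: heading 66.2°; drift +12.7° → track 78.9°, groundspeed 215.8 kt
Leg 5: heading 324.6°; drift -3.7° → track 320.9°, groundspeed 165.9 kt
Leg 6: heading 112.0°; drift +7.9° → track 119.9°, groundspeed 247.3 kt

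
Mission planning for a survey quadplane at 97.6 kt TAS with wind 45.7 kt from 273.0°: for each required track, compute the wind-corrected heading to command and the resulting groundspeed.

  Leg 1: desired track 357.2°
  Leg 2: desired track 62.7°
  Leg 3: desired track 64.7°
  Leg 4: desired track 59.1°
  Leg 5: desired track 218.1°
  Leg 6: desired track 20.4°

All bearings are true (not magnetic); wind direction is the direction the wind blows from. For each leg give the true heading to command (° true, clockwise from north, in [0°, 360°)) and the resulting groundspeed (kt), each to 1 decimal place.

Leg 1: heading=329.4°, groundspeed=81.7 kt
Leg 2: heading=49.0°, groundspeed=134.3 kt
Leg 3: heading=51.9°, groundspeed=135.4 kt
Leg 4: heading=44.0°, groundspeed=132.1 kt
Leg 5: heading=240.6°, groundspeed=63.9 kt
Leg 6: heading=353.9°, groundspeed=101.0 kt

Leg 1: desired track 357.2°; wind correction -27.8° → command heading 329.4°, groundspeed 81.7 kt
Leg 2: desired track 62.7°; wind correction -13.7° → command heading 49.0°, groundspeed 134.3 kt
Leg 3: desired track 64.7°; wind correction -12.8° → command heading 51.9°, groundspeed 135.4 kt
Leg 4: desired track 59.1°; wind correction -15.1° → command heading 44.0°, groundspeed 132.1 kt
Leg 5: desired track 218.1°; wind correction +22.5° → command heading 240.6°, groundspeed 63.9 kt
Leg 6: desired track 20.4°; wind correction -26.5° → command heading 353.9°, groundspeed 101.0 kt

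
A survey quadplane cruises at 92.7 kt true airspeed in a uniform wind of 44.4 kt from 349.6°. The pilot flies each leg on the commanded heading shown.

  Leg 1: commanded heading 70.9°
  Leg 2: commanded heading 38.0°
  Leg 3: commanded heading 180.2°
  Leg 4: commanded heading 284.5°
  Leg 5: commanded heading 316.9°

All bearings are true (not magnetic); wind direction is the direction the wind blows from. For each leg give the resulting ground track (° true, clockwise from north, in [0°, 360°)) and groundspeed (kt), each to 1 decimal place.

Leg 1: heading 70.9°; drift +27.0° → track 97.9°, groundspeed 96.5 kt
Leg 2: heading 38.0°; drift +27.7° → track 65.7°, groundspeed 71.4 kt
Leg 3: heading 180.2°; drift -3.4° → track 176.8°, groundspeed 136.6 kt
Leg 4: heading 284.5°; drift -28.6° → track 255.9°, groundspeed 84.3 kt
Leg 5: heading 316.9°; drift -23.4° → track 293.5°, groundspeed 60.3 kt

Leg 1: track=97.9°, groundspeed=96.5 kt
Leg 2: track=65.7°, groundspeed=71.4 kt
Leg 3: track=176.8°, groundspeed=136.6 kt
Leg 4: track=255.9°, groundspeed=84.3 kt
Leg 5: track=293.5°, groundspeed=60.3 kt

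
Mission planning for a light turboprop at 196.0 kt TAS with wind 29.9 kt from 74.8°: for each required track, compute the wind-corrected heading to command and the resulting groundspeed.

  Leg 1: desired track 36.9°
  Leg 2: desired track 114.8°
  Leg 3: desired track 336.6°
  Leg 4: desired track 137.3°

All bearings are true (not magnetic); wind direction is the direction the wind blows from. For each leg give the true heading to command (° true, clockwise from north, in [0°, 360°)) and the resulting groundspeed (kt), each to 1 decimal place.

Leg 1: desired track 36.9°; wind correction +5.4° → command heading 42.3°, groundspeed 171.5 kt
Leg 2: desired track 114.8°; wind correction -5.6° → command heading 109.2°, groundspeed 172.2 kt
Leg 3: desired track 336.6°; wind correction +8.7° → command heading 345.3°, groundspeed 198.0 kt
Leg 4: desired track 137.3°; wind correction -7.8° → command heading 129.5°, groundspeed 180.4 kt

Leg 1: heading=42.3°, groundspeed=171.5 kt
Leg 2: heading=109.2°, groundspeed=172.2 kt
Leg 3: heading=345.3°, groundspeed=198.0 kt
Leg 4: heading=129.5°, groundspeed=180.4 kt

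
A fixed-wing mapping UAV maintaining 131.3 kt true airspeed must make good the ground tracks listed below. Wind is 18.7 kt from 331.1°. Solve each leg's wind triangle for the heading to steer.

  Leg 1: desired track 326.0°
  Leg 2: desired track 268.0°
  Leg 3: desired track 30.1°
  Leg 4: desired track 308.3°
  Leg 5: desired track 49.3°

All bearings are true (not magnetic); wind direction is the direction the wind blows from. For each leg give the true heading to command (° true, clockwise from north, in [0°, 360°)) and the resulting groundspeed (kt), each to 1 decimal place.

Leg 1: heading=326.7°, groundspeed=112.7 kt
Leg 2: heading=275.3°, groundspeed=121.8 kt
Leg 3: heading=23.1°, groundspeed=120.7 kt
Leg 4: heading=311.5°, groundspeed=113.9 kt
Leg 5: heading=41.3°, groundspeed=126.2 kt

Leg 1: desired track 326.0°; wind correction +0.7° → command heading 326.7°, groundspeed 112.7 kt
Leg 2: desired track 268.0°; wind correction +7.3° → command heading 275.3°, groundspeed 121.8 kt
Leg 3: desired track 30.1°; wind correction -7.0° → command heading 23.1°, groundspeed 120.7 kt
Leg 4: desired track 308.3°; wind correction +3.2° → command heading 311.5°, groundspeed 113.9 kt
Leg 5: desired track 49.3°; wind correction -8.0° → command heading 41.3°, groundspeed 126.2 kt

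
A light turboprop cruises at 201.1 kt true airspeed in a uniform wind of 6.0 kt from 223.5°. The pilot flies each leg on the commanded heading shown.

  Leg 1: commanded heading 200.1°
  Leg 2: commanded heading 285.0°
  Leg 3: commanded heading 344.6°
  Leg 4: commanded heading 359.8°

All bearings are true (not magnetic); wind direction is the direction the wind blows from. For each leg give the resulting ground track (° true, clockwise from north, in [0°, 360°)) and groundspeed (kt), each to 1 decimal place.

Leg 1: heading 200.1°; drift -0.7° → track 199.4°, groundspeed 195.6 kt
Leg 2: heading 285.0°; drift +1.5° → track 286.5°, groundspeed 198.3 kt
Leg 3: heading 344.6°; drift +1.4° → track 346.0°, groundspeed 204.3 kt
Leg 4: heading 359.8°; drift +1.2° → track 1.0°, groundspeed 205.5 kt

Leg 1: track=199.4°, groundspeed=195.6 kt
Leg 2: track=286.5°, groundspeed=198.3 kt
Leg 3: track=346.0°, groundspeed=204.3 kt
Leg 4: track=1.0°, groundspeed=205.5 kt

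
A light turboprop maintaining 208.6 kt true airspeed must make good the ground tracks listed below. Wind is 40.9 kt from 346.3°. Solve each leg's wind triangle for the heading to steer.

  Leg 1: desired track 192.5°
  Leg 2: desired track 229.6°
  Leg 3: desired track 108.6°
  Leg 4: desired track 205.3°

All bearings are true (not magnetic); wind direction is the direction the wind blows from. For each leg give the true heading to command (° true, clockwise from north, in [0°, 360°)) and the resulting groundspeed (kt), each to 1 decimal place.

Leg 1: heading=197.5°, groundspeed=244.5 kt
Leg 2: heading=239.7°, groundspeed=223.8 kt
Leg 3: heading=99.1°, groundspeed=227.6 kt
Leg 4: heading=212.4°, groundspeed=238.8 kt

Leg 1: desired track 192.5°; wind correction +5.0° → command heading 197.5°, groundspeed 244.5 kt
Leg 2: desired track 229.6°; wind correction +10.1° → command heading 239.7°, groundspeed 223.8 kt
Leg 3: desired track 108.6°; wind correction -9.5° → command heading 99.1°, groundspeed 227.6 kt
Leg 4: desired track 205.3°; wind correction +7.1° → command heading 212.4°, groundspeed 238.8 kt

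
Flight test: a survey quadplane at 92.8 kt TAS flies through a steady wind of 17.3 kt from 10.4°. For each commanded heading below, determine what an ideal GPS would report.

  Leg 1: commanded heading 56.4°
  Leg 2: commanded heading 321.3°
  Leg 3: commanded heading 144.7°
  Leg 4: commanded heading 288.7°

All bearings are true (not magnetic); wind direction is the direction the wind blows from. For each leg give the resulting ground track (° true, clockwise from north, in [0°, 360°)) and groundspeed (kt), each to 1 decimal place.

Leg 1: track=65.2°, groundspeed=81.7 kt
Leg 2: track=312.2°, groundspeed=82.5 kt
Leg 3: track=151.4°, groundspeed=105.6 kt
Leg 4: track=278.0°, groundspeed=91.9 kt

Leg 1: heading 56.4°; drift +8.8° → track 65.2°, groundspeed 81.7 kt
Leg 2: heading 321.3°; drift -9.1° → track 312.2°, groundspeed 82.5 kt
Leg 3: heading 144.7°; drift +6.7° → track 151.4°, groundspeed 105.6 kt
Leg 4: heading 288.7°; drift -10.7° → track 278.0°, groundspeed 91.9 kt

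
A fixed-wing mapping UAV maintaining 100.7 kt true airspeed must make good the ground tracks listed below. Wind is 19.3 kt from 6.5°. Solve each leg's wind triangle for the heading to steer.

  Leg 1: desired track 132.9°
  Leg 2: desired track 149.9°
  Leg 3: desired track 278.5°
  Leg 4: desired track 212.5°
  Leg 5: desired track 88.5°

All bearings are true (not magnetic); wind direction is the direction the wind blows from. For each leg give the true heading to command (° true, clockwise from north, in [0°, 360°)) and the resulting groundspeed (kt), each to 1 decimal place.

Leg 1: heading=124.0°, groundspeed=110.9 kt
Leg 2: heading=143.3°, groundspeed=115.5 kt
Leg 3: heading=289.5°, groundspeed=98.2 kt
Leg 4: heading=217.3°, groundspeed=117.7 kt
Leg 5: heading=77.6°, groundspeed=96.2 kt

Leg 1: desired track 132.9°; wind correction -8.9° → command heading 124.0°, groundspeed 110.9 kt
Leg 2: desired track 149.9°; wind correction -6.6° → command heading 143.3°, groundspeed 115.5 kt
Leg 3: desired track 278.5°; wind correction +11.0° → command heading 289.5°, groundspeed 98.2 kt
Leg 4: desired track 212.5°; wind correction +4.8° → command heading 217.3°, groundspeed 117.7 kt
Leg 5: desired track 88.5°; wind correction -10.9° → command heading 77.6°, groundspeed 96.2 kt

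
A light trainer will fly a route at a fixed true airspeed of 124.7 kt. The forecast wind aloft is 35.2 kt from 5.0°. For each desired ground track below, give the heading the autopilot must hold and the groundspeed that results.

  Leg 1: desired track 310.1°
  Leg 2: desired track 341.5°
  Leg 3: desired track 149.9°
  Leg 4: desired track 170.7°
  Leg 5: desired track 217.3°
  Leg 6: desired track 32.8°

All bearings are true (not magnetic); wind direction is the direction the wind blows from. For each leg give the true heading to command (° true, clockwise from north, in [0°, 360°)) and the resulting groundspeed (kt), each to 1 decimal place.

Leg 1: heading=323.5°, groundspeed=101.1 kt
Leg 2: heading=348.0°, groundspeed=91.6 kt
Leg 3: heading=140.6°, groundspeed=151.8 kt
Leg 4: heading=166.7°, groundspeed=158.5 kt
Leg 5: heading=226.0°, groundspeed=153.0 kt
Leg 6: heading=25.2°, groundspeed=92.5 kt

Leg 1: desired track 310.1°; wind correction +13.4° → command heading 323.5°, groundspeed 101.1 kt
Leg 2: desired track 341.5°; wind correction +6.5° → command heading 348.0°, groundspeed 91.6 kt
Leg 3: desired track 149.9°; wind correction -9.3° → command heading 140.6°, groundspeed 151.8 kt
Leg 4: desired track 170.7°; wind correction -4.0° → command heading 166.7°, groundspeed 158.5 kt
Leg 5: desired track 217.3°; wind correction +8.7° → command heading 226.0°, groundspeed 153.0 kt
Leg 6: desired track 32.8°; wind correction -7.6° → command heading 25.2°, groundspeed 92.5 kt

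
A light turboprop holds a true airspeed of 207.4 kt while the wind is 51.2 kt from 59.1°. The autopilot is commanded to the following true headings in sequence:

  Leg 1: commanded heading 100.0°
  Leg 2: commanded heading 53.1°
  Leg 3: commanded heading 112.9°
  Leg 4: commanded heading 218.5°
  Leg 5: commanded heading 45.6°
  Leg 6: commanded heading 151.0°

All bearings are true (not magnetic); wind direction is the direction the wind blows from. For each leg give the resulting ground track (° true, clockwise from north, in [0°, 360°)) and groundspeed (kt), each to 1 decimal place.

Leg 1: heading 100.0°; drift +11.2° → track 111.2°, groundspeed 172.0 kt
Leg 2: heading 53.1°; drift -2.0° → track 51.1°, groundspeed 156.6 kt
Leg 3: heading 112.9°; drift +13.1° → track 126.0°, groundspeed 181.9 kt
Leg 4: heading 218.5°; drift +4.0° → track 222.5°, groundspeed 256.0 kt
Leg 5: heading 45.6°; drift -4.3° → track 41.3°, groundspeed 158.1 kt
Leg 6: heading 151.0°; drift +13.8° → track 164.8°, groundspeed 215.3 kt

Leg 1: track=111.2°, groundspeed=172.0 kt
Leg 2: track=51.1°, groundspeed=156.6 kt
Leg 3: track=126.0°, groundspeed=181.9 kt
Leg 4: track=222.5°, groundspeed=256.0 kt
Leg 5: track=41.3°, groundspeed=158.1 kt
Leg 6: track=164.8°, groundspeed=215.3 kt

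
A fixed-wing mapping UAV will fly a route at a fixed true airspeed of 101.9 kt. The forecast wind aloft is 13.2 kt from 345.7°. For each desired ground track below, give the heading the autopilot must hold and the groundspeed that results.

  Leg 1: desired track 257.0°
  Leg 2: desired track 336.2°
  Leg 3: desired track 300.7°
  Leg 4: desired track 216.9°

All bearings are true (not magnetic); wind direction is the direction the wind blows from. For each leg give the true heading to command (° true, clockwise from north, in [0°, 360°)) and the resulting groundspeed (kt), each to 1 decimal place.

Leg 1: heading=264.4°, groundspeed=100.7 kt
Leg 2: heading=337.4°, groundspeed=88.9 kt
Leg 3: heading=306.0°, groundspeed=92.1 kt
Leg 4: heading=222.7°, groundspeed=109.7 kt

Leg 1: desired track 257.0°; wind correction +7.4° → command heading 264.4°, groundspeed 100.7 kt
Leg 2: desired track 336.2°; wind correction +1.2° → command heading 337.4°, groundspeed 88.9 kt
Leg 3: desired track 300.7°; wind correction +5.3° → command heading 306.0°, groundspeed 92.1 kt
Leg 4: desired track 216.9°; wind correction +5.8° → command heading 222.7°, groundspeed 109.7 kt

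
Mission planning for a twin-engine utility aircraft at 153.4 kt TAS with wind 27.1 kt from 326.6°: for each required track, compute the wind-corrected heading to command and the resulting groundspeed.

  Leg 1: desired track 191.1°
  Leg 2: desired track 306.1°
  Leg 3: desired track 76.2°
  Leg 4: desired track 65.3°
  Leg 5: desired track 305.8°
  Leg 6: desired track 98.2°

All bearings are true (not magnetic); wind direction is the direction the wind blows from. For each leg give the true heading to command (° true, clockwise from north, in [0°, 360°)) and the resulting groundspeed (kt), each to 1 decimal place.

Leg 1: desired track 191.1°; wind correction +7.1° → command heading 198.2°, groundspeed 171.5 kt
Leg 2: desired track 306.1°; wind correction +3.5° → command heading 309.6°, groundspeed 127.7 kt
Leg 3: desired track 76.2°; wind correction -9.6° → command heading 66.6°, groundspeed 160.4 kt
Leg 4: desired track 65.3°; wind correction -10.1° → command heading 55.2°, groundspeed 155.1 kt
Leg 5: desired track 305.8°; wind correction +3.6° → command heading 309.4°, groundspeed 127.8 kt
Leg 6: desired track 98.2°; wind correction -7.6° → command heading 90.6°, groundspeed 170.0 kt

Leg 1: heading=198.2°, groundspeed=171.5 kt
Leg 2: heading=309.6°, groundspeed=127.7 kt
Leg 3: heading=66.6°, groundspeed=160.4 kt
Leg 4: heading=55.2°, groundspeed=155.1 kt
Leg 5: heading=309.4°, groundspeed=127.8 kt
Leg 6: heading=90.6°, groundspeed=170.0 kt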